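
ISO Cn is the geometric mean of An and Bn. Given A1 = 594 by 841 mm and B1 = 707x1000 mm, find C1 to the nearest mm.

648 × 917 mm

Short side: √(594 · 707) = √419958 ≈ 648.0 → 648 mm
Long side: √(841 · 1000) = √841000 ≈ 917.1 → 917 mm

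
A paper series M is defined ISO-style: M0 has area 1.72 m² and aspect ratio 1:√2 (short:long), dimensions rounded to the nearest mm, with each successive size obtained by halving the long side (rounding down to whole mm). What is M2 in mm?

551 × 780 mm

Let M0's short side be w mm. w · w√2 = 1.72 m² = 1,720,000 mm², so w ≈ 1102.8 mm and w√2 ≈ 1559.6 mm → M0 = 1103 × 1560 mm.
M1: ⌊1560/2⌋ × 1103 = 780 × 1103 mm
M2: ⌊1103/2⌋ × 780 = 551 × 780 mm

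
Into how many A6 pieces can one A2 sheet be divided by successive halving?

16

Each ISO step halves the sheet: 1 × A2 → 2 × A3 → 4 × A4 → 8 × A5 → …
From A2 to A6 is 4 halving steps: 2^4 = 16.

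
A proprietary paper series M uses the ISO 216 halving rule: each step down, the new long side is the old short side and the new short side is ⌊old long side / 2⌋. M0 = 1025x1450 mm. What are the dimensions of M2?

512 × 725 mm

M1: ⌊1450/2⌋ × 1025 = 725 × 1025 mm
M2: ⌊1025/2⌋ × 725 = 512 × 725 mm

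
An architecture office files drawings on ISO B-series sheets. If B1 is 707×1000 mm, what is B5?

176 × 250 mm

B2: ⌊1000/2⌋ × 707 = 500 × 707 mm
B3: ⌊707/2⌋ × 500 = 353 × 500 mm
B4: ⌊500/2⌋ × 353 = 250 × 353 mm
B5: ⌊353/2⌋ × 250 = 176 × 250 mm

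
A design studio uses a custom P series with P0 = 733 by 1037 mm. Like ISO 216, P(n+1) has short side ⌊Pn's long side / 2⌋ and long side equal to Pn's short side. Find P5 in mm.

129 × 183 mm

P1 = 518 × 733 mm (from P0 by 1 halving).
P2: ⌊733/2⌋ × 518 = 366 × 518 mm
P3: ⌊518/2⌋ × 366 = 259 × 366 mm
P4: ⌊366/2⌋ × 259 = 183 × 259 mm
P5: ⌊259/2⌋ × 183 = 129 × 183 mm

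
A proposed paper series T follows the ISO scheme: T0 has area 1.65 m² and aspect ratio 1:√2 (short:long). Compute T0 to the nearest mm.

Let the short side be w mm. Then w · w√2 = 1.65 m² = 1,650,000 mm².
w² = 1,650,000/√2, so w ≈ 1080.2 mm; long side = w√2 ≈ 1527.6 mm.

1080 × 1528 mm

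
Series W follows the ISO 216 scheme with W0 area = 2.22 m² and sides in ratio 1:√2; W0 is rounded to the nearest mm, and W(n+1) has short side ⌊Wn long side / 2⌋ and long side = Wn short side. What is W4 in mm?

313 × 443 mm

Let W0's short side be w mm. w · w√2 = 2.22 m² = 2,220,000 mm², so w ≈ 1252.9 mm and w√2 ≈ 1771.9 mm → W0 = 1253 × 1772 mm.
W1: ⌊1772/2⌋ × 1253 = 886 × 1253 mm
W2: ⌊1253/2⌋ × 886 = 626 × 886 mm
W3: ⌊886/2⌋ × 626 = 443 × 626 mm
W4: ⌊626/2⌋ × 443 = 313 × 443 mm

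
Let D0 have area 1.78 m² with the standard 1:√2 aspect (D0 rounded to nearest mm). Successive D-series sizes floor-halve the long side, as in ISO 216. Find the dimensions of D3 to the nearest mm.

396 × 561 mm

Let D0's short side be w mm. w · w√2 = 1.78 m² = 1,780,000 mm², so w ≈ 1121.9 mm and w√2 ≈ 1586.6 mm → D0 = 1122 × 1587 mm.
D1: ⌊1587/2⌋ × 1122 = 793 × 1122 mm
D2: ⌊1122/2⌋ × 793 = 561 × 793 mm
D3: ⌊793/2⌋ × 561 = 396 × 561 mm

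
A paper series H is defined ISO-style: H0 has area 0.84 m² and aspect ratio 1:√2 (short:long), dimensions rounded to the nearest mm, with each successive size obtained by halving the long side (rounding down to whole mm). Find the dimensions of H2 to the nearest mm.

Let H0's short side be w mm. w · w√2 = 0.84 m² = 840,000 mm², so w ≈ 770.7 mm and w√2 ≈ 1089.9 mm → H0 = 771 × 1090 mm.
H1: ⌊1090/2⌋ × 771 = 545 × 771 mm
H2: ⌊771/2⌋ × 545 = 385 × 545 mm

385 × 545 mm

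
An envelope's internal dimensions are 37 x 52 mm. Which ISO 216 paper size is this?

Aspect ratio 52/37 ≈ 1.405 — close to the ISO √2 ≈ 1.414.
In the A-series (A0 area = 1 m²): A9 = 37 × 52 mm.

A9 (37 × 52 mm)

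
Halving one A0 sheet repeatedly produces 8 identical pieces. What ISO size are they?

8 = 2^3, so 3 halving steps.
A0 → A1 → … → A3 after 3 steps.

A3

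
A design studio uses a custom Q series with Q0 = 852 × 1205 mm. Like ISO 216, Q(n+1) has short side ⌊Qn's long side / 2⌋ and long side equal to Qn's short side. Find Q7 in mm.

75 × 106 mm

Q1 = 602 × 852 mm (from Q0 by 1 halving).
Q2: ⌊852/2⌋ × 602 = 426 × 602 mm
Q3: ⌊602/2⌋ × 426 = 301 × 426 mm
Q4: ⌊426/2⌋ × 301 = 213 × 301 mm
Q5: ⌊301/2⌋ × 213 = 150 × 213 mm
Q6: ⌊213/2⌋ × 150 = 106 × 150 mm
Q7: ⌊150/2⌋ × 106 = 75 × 106 mm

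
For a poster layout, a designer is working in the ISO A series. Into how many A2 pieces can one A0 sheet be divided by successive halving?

A0 = 841 × 1189 mm; A2 = 420 × 594 mm.
Each halving step doubles the count; 2 steps from A0 to A2.
2^2 = 4.

4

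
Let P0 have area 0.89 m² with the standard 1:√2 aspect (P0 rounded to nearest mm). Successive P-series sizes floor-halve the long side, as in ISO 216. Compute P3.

280 × 396 mm

Let P0's short side be w mm. w · w√2 = 0.89 m² = 890,000 mm², so w ≈ 793.3 mm and w√2 ≈ 1121.9 mm → P0 = 793 × 1122 mm.
P1: ⌊1122/2⌋ × 793 = 561 × 793 mm
P2: ⌊793/2⌋ × 561 = 396 × 561 mm
P3: ⌊561/2⌋ × 396 = 280 × 396 mm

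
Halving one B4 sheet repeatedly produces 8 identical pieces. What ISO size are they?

B7

8 = 2^3, so 3 halving steps.
B4 → B5 → … → B7 after 3 steps.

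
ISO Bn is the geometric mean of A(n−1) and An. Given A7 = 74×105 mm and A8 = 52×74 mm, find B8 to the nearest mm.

Short side: √(74 · 52) = √3848 ≈ 62.0 → 62 mm
Long side: √(105 · 74) = √7770 ≈ 88.1 → 88 mm

62 × 88 mm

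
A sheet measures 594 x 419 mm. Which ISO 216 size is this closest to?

A2 (420 × 594 mm)

Aspect ratio 594/419 ≈ 1.418 — close to the ISO √2 ≈ 1.414.
In the A-series (A0 area = 1 m²): A2 = 420 × 594 mm.
Off by 1 mm total — nearest standard size.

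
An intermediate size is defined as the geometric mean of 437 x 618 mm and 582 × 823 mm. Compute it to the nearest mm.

Short side: √(437 · 582) = √254334 ≈ 504.3 → 504 mm
Long side: √(618 · 823) = √508614 ≈ 713.2 → 713 mm

504 × 713 mm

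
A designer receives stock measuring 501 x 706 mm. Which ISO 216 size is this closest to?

B2 (500 × 707 mm)

Aspect ratio 706/501 ≈ 1.409 — close to the ISO √2 ≈ 1.414.
In the B-series (B0 = 1000 × 1414 mm): B2 = 500 × 707 mm.
Off by 2 mm total — nearest standard size.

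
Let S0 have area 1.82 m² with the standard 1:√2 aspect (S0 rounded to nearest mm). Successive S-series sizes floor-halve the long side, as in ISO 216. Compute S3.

Let S0's short side be w mm. w · w√2 = 1.82 m² = 1,820,000 mm², so w ≈ 1134.4 mm and w√2 ≈ 1604.3 mm → S0 = 1134 × 1604 mm.
S1: ⌊1604/2⌋ × 1134 = 802 × 1134 mm
S2: ⌊1134/2⌋ × 802 = 567 × 802 mm
S3: ⌊802/2⌋ × 567 = 401 × 567 mm

401 × 567 mm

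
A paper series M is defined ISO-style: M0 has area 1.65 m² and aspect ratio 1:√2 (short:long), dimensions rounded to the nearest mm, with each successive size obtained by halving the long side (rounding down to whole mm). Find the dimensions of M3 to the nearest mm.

382 × 540 mm

Let M0's short side be w mm. w · w√2 = 1.65 m² = 1,650,000 mm², so w ≈ 1080.2 mm and w√2 ≈ 1527.6 mm → M0 = 1080 × 1528 mm.
M1: ⌊1528/2⌋ × 1080 = 764 × 1080 mm
M2: ⌊1080/2⌋ × 764 = 540 × 764 mm
M3: ⌊764/2⌋ × 540 = 382 × 540 mm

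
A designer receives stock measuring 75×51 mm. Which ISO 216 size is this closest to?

Aspect ratio 75/51 ≈ 1.471 (ISO target is √2 ≈ 1.414).
In the A-series (A0 area = 1 m²): A8 = 52 × 74 mm.
Off by 2 mm total — nearest standard size.

A8 (52 × 74 mm)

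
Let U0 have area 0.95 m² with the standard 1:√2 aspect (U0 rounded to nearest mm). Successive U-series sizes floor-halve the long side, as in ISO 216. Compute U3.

289 × 410 mm

Let U0's short side be w mm. w · w√2 = 0.95 m² = 950,000 mm², so w ≈ 819.6 mm and w√2 ≈ 1159.1 mm → U0 = 820 × 1159 mm.
U1: ⌊1159/2⌋ × 820 = 579 × 820 mm
U2: ⌊820/2⌋ × 579 = 410 × 579 mm
U3: ⌊579/2⌋ × 410 = 289 × 410 mm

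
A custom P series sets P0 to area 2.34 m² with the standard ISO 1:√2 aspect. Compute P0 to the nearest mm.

1286 × 1819 mm

Let the short side be w mm. Then w · w√2 = 2.34 m² = 2,340,000 mm².
w² = 2,340,000/√2, so w ≈ 1286.3 mm; long side = w√2 ≈ 1819.1 mm.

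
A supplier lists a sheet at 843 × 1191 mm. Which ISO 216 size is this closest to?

A0 (841 × 1189 mm)

Aspect ratio 1191/843 ≈ 1.413 — close to the ISO √2 ≈ 1.414.
In the A-series (A0 area = 1 m²): A0 = 841 × 1189 mm.
Off by 4 mm total — nearest standard size.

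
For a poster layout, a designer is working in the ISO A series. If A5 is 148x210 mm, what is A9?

37 × 52 mm

A6: ⌊210/2⌋ × 148 = 105 × 148 mm
A7: ⌊148/2⌋ × 105 = 74 × 105 mm
A8: ⌊105/2⌋ × 74 = 52 × 74 mm
A9: ⌊74/2⌋ × 52 = 37 × 52 mm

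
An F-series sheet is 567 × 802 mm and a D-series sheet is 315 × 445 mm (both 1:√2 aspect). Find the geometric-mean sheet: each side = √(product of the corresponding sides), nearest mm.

423 × 597 mm

Short side: √(567 · 315) = √178605 ≈ 422.6 → 423 mm
Long side: √(802 · 445) = √356890 ≈ 597.4 → 597 mm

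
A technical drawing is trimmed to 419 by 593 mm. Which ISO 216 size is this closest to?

A2 (420 × 594 mm)

Aspect ratio 593/419 ≈ 1.415 — close to the ISO √2 ≈ 1.414.
In the A-series (A0 area = 1 m²): A2 = 420 × 594 mm.
Off by 2 mm total — nearest standard size.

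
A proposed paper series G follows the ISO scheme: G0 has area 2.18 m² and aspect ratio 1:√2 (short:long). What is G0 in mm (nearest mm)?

Let the short side be w mm. Then w · w√2 = 2.18 m² = 2,180,000 mm².
w² = 2,180,000/√2, so w ≈ 1241.6 mm; long side = w√2 ≈ 1755.8 mm.

1242 × 1756 mm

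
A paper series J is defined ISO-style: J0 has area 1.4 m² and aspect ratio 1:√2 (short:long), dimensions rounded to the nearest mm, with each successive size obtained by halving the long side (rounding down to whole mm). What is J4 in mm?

Let J0's short side be w mm. w · w√2 = 1.4 m² = 1,400,000 mm², so w ≈ 995.0 mm and w√2 ≈ 1407.1 mm → J0 = 995 × 1407 mm.
J1: ⌊1407/2⌋ × 995 = 703 × 995 mm
J2: ⌊995/2⌋ × 703 = 497 × 703 mm
J3: ⌊703/2⌋ × 497 = 351 × 497 mm
J4: ⌊497/2⌋ × 351 = 248 × 351 mm

248 × 351 mm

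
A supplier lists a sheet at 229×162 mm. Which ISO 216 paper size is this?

Aspect ratio 229/162 ≈ 1.414 — close to the ISO √2 ≈ 1.414.
In the C-series (envelope sizes, between A and B): C5 = 162 × 229 mm.

C5 (162 × 229 mm)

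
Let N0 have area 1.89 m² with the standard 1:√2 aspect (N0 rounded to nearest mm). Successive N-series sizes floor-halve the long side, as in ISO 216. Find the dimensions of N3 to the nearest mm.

Let N0's short side be w mm. w · w√2 = 1.89 m² = 1,890,000 mm², so w ≈ 1156.0 mm and w√2 ≈ 1634.9 mm → N0 = 1156 × 1635 mm.
N1: ⌊1635/2⌋ × 1156 = 817 × 1156 mm
N2: ⌊1156/2⌋ × 817 = 578 × 817 mm
N3: ⌊817/2⌋ × 578 = 408 × 578 mm

408 × 578 mm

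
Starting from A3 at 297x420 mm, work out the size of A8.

52 × 74 mm

A4: ⌊420/2⌋ × 297 = 210 × 297 mm
A5: ⌊297/2⌋ × 210 = 148 × 210 mm
A6: ⌊210/2⌋ × 148 = 105 × 148 mm
A7: ⌊148/2⌋ × 105 = 74 × 105 mm
A8: ⌊105/2⌋ × 74 = 52 × 74 mm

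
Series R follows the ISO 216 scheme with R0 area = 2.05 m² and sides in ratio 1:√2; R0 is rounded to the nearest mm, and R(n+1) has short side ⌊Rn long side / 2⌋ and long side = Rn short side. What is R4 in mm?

Let R0's short side be w mm. w · w√2 = 2.05 m² = 2,050,000 mm², so w ≈ 1204.0 mm and w√2 ≈ 1702.7 mm → R0 = 1204 × 1703 mm.
R1: ⌊1703/2⌋ × 1204 = 851 × 1204 mm
R2: ⌊1204/2⌋ × 851 = 602 × 851 mm
R3: ⌊851/2⌋ × 602 = 425 × 602 mm
R4: ⌊602/2⌋ × 425 = 301 × 425 mm

301 × 425 mm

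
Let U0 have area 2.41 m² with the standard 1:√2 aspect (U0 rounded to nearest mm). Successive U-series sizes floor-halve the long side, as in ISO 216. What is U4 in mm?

Let U0's short side be w mm. w · w√2 = 2.41 m² = 2,410,000 mm², so w ≈ 1305.4 mm and w√2 ≈ 1846.1 mm → U0 = 1305 × 1846 mm.
U1: ⌊1846/2⌋ × 1305 = 923 × 1305 mm
U2: ⌊1305/2⌋ × 923 = 652 × 923 mm
U3: ⌊923/2⌋ × 652 = 461 × 652 mm
U4: ⌊652/2⌋ × 461 = 326 × 461 mm

326 × 461 mm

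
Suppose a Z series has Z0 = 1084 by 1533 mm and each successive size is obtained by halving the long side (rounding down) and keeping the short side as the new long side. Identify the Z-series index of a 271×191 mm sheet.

Z0: 1084 × 1533 mm
Z1: 766 × 1084 mm
Z2: 542 × 766 mm
Z3: 383 × 542 mm
Z4: 271 × 383 mm
Z5: 191 × 271 mm
Z6: 135 × 191 mm
→ matches Z5.

Z5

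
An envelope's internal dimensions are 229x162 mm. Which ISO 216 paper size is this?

Aspect ratio 229/162 ≈ 1.414 — close to the ISO √2 ≈ 1.414.
In the C-series (envelope sizes, between A and B): C5 = 162 × 229 mm.

C5 (162 × 229 mm)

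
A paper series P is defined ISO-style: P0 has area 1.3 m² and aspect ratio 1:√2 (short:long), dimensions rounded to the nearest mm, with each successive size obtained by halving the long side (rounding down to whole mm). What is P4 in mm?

Let P0's short side be w mm. w · w√2 = 1.3 m² = 1,300,000 mm², so w ≈ 958.8 mm and w√2 ≈ 1355.9 mm → P0 = 959 × 1356 mm.
P1: ⌊1356/2⌋ × 959 = 678 × 959 mm
P2: ⌊959/2⌋ × 678 = 479 × 678 mm
P3: ⌊678/2⌋ × 479 = 339 × 479 mm
P4: ⌊479/2⌋ × 339 = 239 × 339 mm

239 × 339 mm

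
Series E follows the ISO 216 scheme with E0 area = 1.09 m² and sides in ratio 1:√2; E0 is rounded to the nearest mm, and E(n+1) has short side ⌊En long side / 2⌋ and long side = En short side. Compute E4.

219 × 310 mm

Let E0's short side be w mm. w · w√2 = 1.09 m² = 1,090,000 mm², so w ≈ 877.9 mm and w√2 ≈ 1241.6 mm → E0 = 878 × 1242 mm.
E1: ⌊1242/2⌋ × 878 = 621 × 878 mm
E2: ⌊878/2⌋ × 621 = 439 × 621 mm
E3: ⌊621/2⌋ × 439 = 310 × 439 mm
E4: ⌊439/2⌋ × 310 = 219 × 310 mm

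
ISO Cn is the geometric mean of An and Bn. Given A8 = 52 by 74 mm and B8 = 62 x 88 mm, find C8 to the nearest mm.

Short side: √(52 · 62) = √3224 ≈ 56.8 → 57 mm
Long side: √(74 · 88) = √6512 ≈ 80.7 → 81 mm

57 × 81 mm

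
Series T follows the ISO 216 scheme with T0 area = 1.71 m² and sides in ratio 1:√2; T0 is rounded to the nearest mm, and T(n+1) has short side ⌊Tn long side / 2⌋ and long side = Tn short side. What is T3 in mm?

388 × 550 mm

Let T0's short side be w mm. w · w√2 = 1.71 m² = 1,710,000 mm², so w ≈ 1099.6 mm and w√2 ≈ 1555.1 mm → T0 = 1100 × 1555 mm.
T1: ⌊1555/2⌋ × 1100 = 777 × 1100 mm
T2: ⌊1100/2⌋ × 777 = 550 × 777 mm
T3: ⌊777/2⌋ × 550 = 388 × 550 mm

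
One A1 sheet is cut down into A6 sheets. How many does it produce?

32

Each ISO step halves the sheet: 1 × A1 → 2 × A2 → 4 × A3 → 8 × A4 → …
From A1 to A6 is 5 halving steps: 2^5 = 32.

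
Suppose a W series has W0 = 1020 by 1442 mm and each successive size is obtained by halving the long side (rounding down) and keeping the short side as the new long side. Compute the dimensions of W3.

360 × 510 mm

W1: ⌊1442/2⌋ × 1020 = 721 × 1020 mm
W2: ⌊1020/2⌋ × 721 = 510 × 721 mm
W3: ⌊721/2⌋ × 510 = 360 × 510 mm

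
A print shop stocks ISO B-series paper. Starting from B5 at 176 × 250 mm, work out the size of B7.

88 × 125 mm

B6: ⌊250/2⌋ × 176 = 125 × 176 mm
B7: ⌊176/2⌋ × 125 = 88 × 125 mm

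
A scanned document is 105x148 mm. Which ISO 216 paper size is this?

Aspect ratio 148/105 ≈ 1.410 — close to the ISO √2 ≈ 1.414.
In the A-series (A0 area = 1 m²): A6 = 105 × 148 mm.

A6 (105 × 148 mm)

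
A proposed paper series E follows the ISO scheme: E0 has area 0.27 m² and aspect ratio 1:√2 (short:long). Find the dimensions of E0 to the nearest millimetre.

Let the short side be w mm. Then w · w√2 = 0.27 m² = 270,000 mm².
w² = 270,000/√2, so w ≈ 436.9 mm; long side = w√2 ≈ 617.9 mm.

437 × 618 mm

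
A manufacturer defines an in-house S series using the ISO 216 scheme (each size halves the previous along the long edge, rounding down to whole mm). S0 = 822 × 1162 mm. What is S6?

102 × 145 mm

S1 = 581 × 822 mm (from S0 by 1 halving).
S2: ⌊822/2⌋ × 581 = 411 × 581 mm
S3: ⌊581/2⌋ × 411 = 290 × 411 mm
S4: ⌊411/2⌋ × 290 = 205 × 290 mm
S5: ⌊290/2⌋ × 205 = 145 × 205 mm
S6: ⌊205/2⌋ × 145 = 102 × 145 mm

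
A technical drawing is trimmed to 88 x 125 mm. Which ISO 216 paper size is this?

Aspect ratio 125/88 ≈ 1.420 — close to the ISO √2 ≈ 1.414.
In the B-series (B0 = 1000 × 1414 mm): B7 = 88 × 125 mm.

B7 (88 × 125 mm)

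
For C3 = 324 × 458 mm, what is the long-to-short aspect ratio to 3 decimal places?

458 / 324 = 1.414
Matches √2 ≈ 1.414 — the ISO 216 defining ratio.

1.414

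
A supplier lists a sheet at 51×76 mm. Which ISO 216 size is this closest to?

A8 (52 × 74 mm)

Aspect ratio 76/51 ≈ 1.490 (ISO target is √2 ≈ 1.414).
In the A-series (A0 area = 1 m²): A8 = 52 × 74 mm.
Off by 3 mm total — nearest standard size.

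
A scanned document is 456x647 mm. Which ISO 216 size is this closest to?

C2 (458 × 648 mm)

Aspect ratio 647/456 ≈ 1.419 — close to the ISO √2 ≈ 1.414.
In the C-series (envelope sizes, between A and B): C2 = 458 × 648 mm.
Off by 3 mm total — nearest standard size.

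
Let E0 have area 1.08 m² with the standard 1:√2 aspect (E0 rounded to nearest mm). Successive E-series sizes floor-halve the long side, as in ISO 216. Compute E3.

Let E0's short side be w mm. w · w√2 = 1.08 m² = 1,080,000 mm², so w ≈ 873.9 mm and w√2 ≈ 1235.9 mm → E0 = 874 × 1236 mm.
E1: ⌊1236/2⌋ × 874 = 618 × 874 mm
E2: ⌊874/2⌋ × 618 = 437 × 618 mm
E3: ⌊618/2⌋ × 437 = 309 × 437 mm

309 × 437 mm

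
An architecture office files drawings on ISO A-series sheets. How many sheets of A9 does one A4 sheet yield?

Each ISO step halves the sheet: 1 × A4 → 2 × A5 → 4 × A6 → 8 × A7 → …
From A4 to A9 is 5 halving steps: 2^5 = 32.

32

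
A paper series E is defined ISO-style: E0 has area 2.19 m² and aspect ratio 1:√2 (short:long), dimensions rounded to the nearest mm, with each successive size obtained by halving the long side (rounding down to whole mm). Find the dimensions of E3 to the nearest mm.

440 × 622 mm

Let E0's short side be w mm. w · w√2 = 2.19 m² = 2,190,000 mm², so w ≈ 1244.4 mm and w√2 ≈ 1759.9 mm → E0 = 1244 × 1760 mm.
E1: ⌊1760/2⌋ × 1244 = 880 × 1244 mm
E2: ⌊1244/2⌋ × 880 = 622 × 880 mm
E3: ⌊880/2⌋ × 622 = 440 × 622 mm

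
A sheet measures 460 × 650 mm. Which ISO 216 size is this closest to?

C2 (458 × 648 mm)

Aspect ratio 650/460 ≈ 1.413 — close to the ISO √2 ≈ 1.414.
In the C-series (envelope sizes, between A and B): C2 = 458 × 648 mm.
Off by 4 mm total — nearest standard size.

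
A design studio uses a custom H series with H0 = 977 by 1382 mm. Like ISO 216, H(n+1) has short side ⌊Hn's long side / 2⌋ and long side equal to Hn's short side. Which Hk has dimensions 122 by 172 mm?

H0: 977 × 1382 mm
H1: 691 × 977 mm
H2: 488 × 691 mm
H3: 345 × 488 mm
H4: 244 × 345 mm
H5: 172 × 244 mm
H6: 122 × 172 mm
H7: 86 × 122 mm
→ matches H6.

H6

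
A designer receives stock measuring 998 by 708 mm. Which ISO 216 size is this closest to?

B1 (707 × 1000 mm)

Aspect ratio 998/708 ≈ 1.410 — close to the ISO √2 ≈ 1.414.
In the B-series (B0 = 1000 × 1414 mm): B1 = 707 × 1000 mm.
Off by 3 mm total — nearest standard size.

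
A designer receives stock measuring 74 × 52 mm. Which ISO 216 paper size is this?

Aspect ratio 74/52 ≈ 1.423 — close to the ISO √2 ≈ 1.414.
In the A-series (A0 area = 1 m²): A8 = 52 × 74 mm.

A8 (52 × 74 mm)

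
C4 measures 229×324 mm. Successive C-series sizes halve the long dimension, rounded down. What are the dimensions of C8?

C5: ⌊324/2⌋ × 229 = 162 × 229 mm
C6: ⌊229/2⌋ × 162 = 114 × 162 mm
C7: ⌊162/2⌋ × 114 = 81 × 114 mm
C8: ⌊114/2⌋ × 81 = 57 × 81 mm

57 × 81 mm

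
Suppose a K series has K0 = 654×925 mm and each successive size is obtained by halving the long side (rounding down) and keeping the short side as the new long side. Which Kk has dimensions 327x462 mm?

K2

K0: 654 × 925 mm
K1: 462 × 654 mm
K2: 327 × 462 mm
K3: 231 × 327 mm
→ matches K2.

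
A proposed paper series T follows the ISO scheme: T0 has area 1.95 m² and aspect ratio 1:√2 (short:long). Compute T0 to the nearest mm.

Let the short side be w mm. Then w · w√2 = 1.95 m² = 1,950,000 mm².
w² = 1,950,000/√2, so w ≈ 1174.2 mm; long side = w√2 ≈ 1660.6 mm.

1174 × 1661 mm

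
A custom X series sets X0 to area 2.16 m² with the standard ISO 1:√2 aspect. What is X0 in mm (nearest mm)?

1236 × 1748 mm

Let the short side be w mm. Then w · w√2 = 2.16 m² = 2,160,000 mm².
w² = 2,160,000/√2, so w ≈ 1235.9 mm; long side = w√2 ≈ 1747.8 mm.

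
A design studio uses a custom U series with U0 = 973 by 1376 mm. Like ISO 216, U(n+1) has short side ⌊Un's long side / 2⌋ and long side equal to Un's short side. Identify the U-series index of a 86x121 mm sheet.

U7

U0: 973 × 1376 mm
U1: 688 × 973 mm
U2: 486 × 688 mm
U3: 344 × 486 mm
U4: 243 × 344 mm
U5: 172 × 243 mm
U6: 121 × 172 mm
U7: 86 × 121 mm
U8: 60 × 86 mm
→ matches U7.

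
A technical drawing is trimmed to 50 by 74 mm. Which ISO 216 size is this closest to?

Aspect ratio 74/50 ≈ 1.480 (ISO target is √2 ≈ 1.414).
In the A-series (A0 area = 1 m²): A8 = 52 × 74 mm.
Off by 2 mm total — nearest standard size.

A8 (52 × 74 mm)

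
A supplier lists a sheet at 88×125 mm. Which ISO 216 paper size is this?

B7 (88 × 125 mm)

Aspect ratio 125/88 ≈ 1.420 — close to the ISO √2 ≈ 1.414.
In the B-series (B0 = 1000 × 1414 mm): B7 = 88 × 125 mm.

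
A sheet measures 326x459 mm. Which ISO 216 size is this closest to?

Aspect ratio 459/326 ≈ 1.408 — close to the ISO √2 ≈ 1.414.
In the C-series (envelope sizes, between A and B): C3 = 324 × 458 mm.
Off by 3 mm total — nearest standard size.

C3 (324 × 458 mm)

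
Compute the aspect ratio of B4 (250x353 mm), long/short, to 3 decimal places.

1.412

353 / 250 = 1.412
ISO 216 targets √2 ≈ 1.414; the -0.002 deviation is from mm rounding.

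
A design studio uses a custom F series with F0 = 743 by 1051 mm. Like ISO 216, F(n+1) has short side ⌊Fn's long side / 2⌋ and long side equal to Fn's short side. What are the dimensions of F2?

371 × 525 mm

F1: ⌊1051/2⌋ × 743 = 525 × 743 mm
F2: ⌊743/2⌋ × 525 = 371 × 525 mm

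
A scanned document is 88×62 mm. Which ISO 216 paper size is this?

B8 (62 × 88 mm)

Aspect ratio 88/62 ≈ 1.419 — close to the ISO √2 ≈ 1.414.
In the B-series (B0 = 1000 × 1414 mm): B8 = 62 × 88 mm.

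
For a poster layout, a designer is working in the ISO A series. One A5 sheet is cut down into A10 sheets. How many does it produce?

A5 = 148 × 210 mm; A10 = 26 × 37 mm.
Each halving step doubles the count; 5 steps from A5 to A10.
2^5 = 32.

32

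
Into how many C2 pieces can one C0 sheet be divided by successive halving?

4

Each ISO step halves the sheet: 1 × C0 → 2 × C1 → 4 × C2
From C0 to C2 is 2 halving steps: 2^2 = 4.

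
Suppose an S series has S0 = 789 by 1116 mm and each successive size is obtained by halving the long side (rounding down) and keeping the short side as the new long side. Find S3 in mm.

S1: ⌊1116/2⌋ × 789 = 558 × 789 mm
S2: ⌊789/2⌋ × 558 = 394 × 558 mm
S3: ⌊558/2⌋ × 394 = 279 × 394 mm

279 × 394 mm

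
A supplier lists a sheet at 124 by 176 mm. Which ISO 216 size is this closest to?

Aspect ratio 176/124 ≈ 1.419 — close to the ISO √2 ≈ 1.414.
In the B-series (B0 = 1000 × 1414 mm): B6 = 125 × 176 mm.
Off by 1 mm total — nearest standard size.

B6 (125 × 176 mm)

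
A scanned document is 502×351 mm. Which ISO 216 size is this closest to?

B3 (353 × 500 mm)

Aspect ratio 502/351 ≈ 1.430 (ISO target is √2 ≈ 1.414).
In the B-series (B0 = 1000 × 1414 mm): B3 = 353 × 500 mm.
Off by 4 mm total — nearest standard size.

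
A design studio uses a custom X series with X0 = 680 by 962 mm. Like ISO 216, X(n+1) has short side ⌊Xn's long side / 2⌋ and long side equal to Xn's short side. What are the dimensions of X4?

170 × 240 mm

X1: ⌊962/2⌋ × 680 = 481 × 680 mm
X2: ⌊680/2⌋ × 481 = 340 × 481 mm
X3: ⌊481/2⌋ × 340 = 240 × 340 mm
X4: ⌊340/2⌋ × 240 = 170 × 240 mm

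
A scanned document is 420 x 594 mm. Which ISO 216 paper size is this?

A2 (420 × 594 mm)

Aspect ratio 594/420 ≈ 1.414 — close to the ISO √2 ≈ 1.414.
In the A-series (A0 area = 1 m²): A2 = 420 × 594 mm.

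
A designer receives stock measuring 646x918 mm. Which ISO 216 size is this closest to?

Aspect ratio 918/646 ≈ 1.421 — close to the ISO √2 ≈ 1.414.
In the C-series (envelope sizes, between A and B): C1 = 648 × 917 mm.
Off by 3 mm total — nearest standard size.

C1 (648 × 917 mm)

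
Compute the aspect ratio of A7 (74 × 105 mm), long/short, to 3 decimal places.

105 / 74 = 1.419
ISO 216 targets √2 ≈ 1.414; the +0.005 deviation is from mm rounding.

1.419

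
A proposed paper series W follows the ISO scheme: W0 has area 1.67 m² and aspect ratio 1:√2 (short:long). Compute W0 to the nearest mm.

Let the short side be w mm. Then w · w√2 = 1.67 m² = 1,670,000 mm².
w² = 1,670,000/√2, so w ≈ 1086.7 mm; long side = w√2 ≈ 1536.8 mm.

1087 × 1537 mm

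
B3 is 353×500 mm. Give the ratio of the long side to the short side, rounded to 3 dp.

1.416

500 / 353 = 1.416
ISO 216 targets √2 ≈ 1.414; the +0.002 deviation is from mm rounding.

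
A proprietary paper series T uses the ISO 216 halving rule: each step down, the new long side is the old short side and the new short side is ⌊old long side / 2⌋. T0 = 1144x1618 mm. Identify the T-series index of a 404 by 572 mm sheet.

T3

T0: 1144 × 1618 mm
T1: 809 × 1144 mm
T2: 572 × 809 mm
T3: 404 × 572 mm
T4: 286 × 404 mm
→ matches T3.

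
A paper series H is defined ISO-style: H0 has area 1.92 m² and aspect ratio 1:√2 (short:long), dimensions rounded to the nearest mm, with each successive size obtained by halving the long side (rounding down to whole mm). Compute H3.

Let H0's short side be w mm. w · w√2 = 1.92 m² = 1,920,000 mm², so w ≈ 1165.2 mm and w√2 ≈ 1647.8 mm → H0 = 1165 × 1648 mm.
H1: ⌊1648/2⌋ × 1165 = 824 × 1165 mm
H2: ⌊1165/2⌋ × 824 = 582 × 824 mm
H3: ⌊824/2⌋ × 582 = 412 × 582 mm

412 × 582 mm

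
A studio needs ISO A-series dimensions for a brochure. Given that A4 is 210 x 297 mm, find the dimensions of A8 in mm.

A5: ⌊297/2⌋ × 210 = 148 × 210 mm
A6: ⌊210/2⌋ × 148 = 105 × 148 mm
A7: ⌊148/2⌋ × 105 = 74 × 105 mm
A8: ⌊105/2⌋ × 74 = 52 × 74 mm

52 × 74 mm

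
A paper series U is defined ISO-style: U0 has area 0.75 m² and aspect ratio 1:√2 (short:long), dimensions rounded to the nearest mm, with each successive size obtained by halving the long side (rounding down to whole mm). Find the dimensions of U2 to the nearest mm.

364 × 515 mm

Let U0's short side be w mm. w · w√2 = 0.75 m² = 750,000 mm², so w ≈ 728.2 mm and w√2 ≈ 1029.9 mm → U0 = 728 × 1030 mm.
U1: ⌊1030/2⌋ × 728 = 515 × 728 mm
U2: ⌊728/2⌋ × 515 = 364 × 515 mm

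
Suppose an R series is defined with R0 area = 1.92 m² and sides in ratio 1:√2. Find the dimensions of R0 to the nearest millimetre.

Let the short side be w mm. Then w · w√2 = 1.92 m² = 1,920,000 mm².
w² = 1,920,000/√2, so w ≈ 1165.2 mm; long side = w√2 ≈ 1647.8 mm.

1165 × 1648 mm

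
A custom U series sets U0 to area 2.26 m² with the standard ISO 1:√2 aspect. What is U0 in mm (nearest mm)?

Let the short side be w mm. Then w · w√2 = 2.26 m² = 2,260,000 mm².
w² = 2,260,000/√2, so w ≈ 1264.1 mm; long side = w√2 ≈ 1787.8 mm.

1264 × 1788 mm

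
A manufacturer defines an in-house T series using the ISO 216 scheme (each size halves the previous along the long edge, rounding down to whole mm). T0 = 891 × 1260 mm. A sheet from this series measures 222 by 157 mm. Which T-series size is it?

T0: 891 × 1260 mm
T1: 630 × 891 mm
T2: 445 × 630 mm
T3: 315 × 445 mm
T4: 222 × 315 mm
T5: 157 × 222 mm
T6: 111 × 157 mm
→ matches T5.

T5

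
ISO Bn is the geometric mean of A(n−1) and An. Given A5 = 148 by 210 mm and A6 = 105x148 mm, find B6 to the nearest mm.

125 × 176 mm

Short side: √(148 · 105) = √15540 ≈ 124.7 → 125 mm
Long side: √(210 · 148) = √31080 ≈ 176.3 → 176 mm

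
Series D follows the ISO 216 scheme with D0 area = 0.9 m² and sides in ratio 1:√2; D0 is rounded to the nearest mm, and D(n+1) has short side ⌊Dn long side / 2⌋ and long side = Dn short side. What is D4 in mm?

Let D0's short side be w mm. w · w√2 = 0.9 m² = 900,000 mm², so w ≈ 797.7 mm and w√2 ≈ 1128.2 mm → D0 = 798 × 1128 mm.
D1: ⌊1128/2⌋ × 798 = 564 × 798 mm
D2: ⌊798/2⌋ × 564 = 399 × 564 mm
D3: ⌊564/2⌋ × 399 = 282 × 399 mm
D4: ⌊399/2⌋ × 282 = 199 × 282 mm

199 × 282 mm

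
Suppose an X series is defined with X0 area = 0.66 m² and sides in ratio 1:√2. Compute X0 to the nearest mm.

Let the short side be w mm. Then w · w√2 = 0.66 m² = 660,000 mm².
w² = 660,000/√2, so w ≈ 683.1 mm; long side = w√2 ≈ 966.1 mm.

683 × 966 mm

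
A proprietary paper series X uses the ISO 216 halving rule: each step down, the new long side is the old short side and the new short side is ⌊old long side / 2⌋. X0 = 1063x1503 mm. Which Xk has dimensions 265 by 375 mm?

X4

X0: 1063 × 1503 mm
X1: 751 × 1063 mm
X2: 531 × 751 mm
X3: 375 × 531 mm
X4: 265 × 375 mm
X5: 187 × 265 mm
→ matches X4.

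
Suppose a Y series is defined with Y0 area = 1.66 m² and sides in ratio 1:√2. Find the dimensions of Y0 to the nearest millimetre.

Let the short side be w mm. Then w · w√2 = 1.66 m² = 1,660,000 mm².
w² = 1,660,000/√2, so w ≈ 1083.4 mm; long side = w√2 ≈ 1532.2 mm.

1083 × 1532 mm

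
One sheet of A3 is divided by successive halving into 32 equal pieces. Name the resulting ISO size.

32 = 2^5, so 5 halving steps.
A3 → A4 → … → A8 after 5 steps.

A8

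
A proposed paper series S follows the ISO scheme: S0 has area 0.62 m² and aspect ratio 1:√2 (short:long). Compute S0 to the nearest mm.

Let the short side be w mm. Then w · w√2 = 0.62 m² = 620,000 mm².
w² = 620,000/√2, so w ≈ 662.1 mm; long side = w√2 ≈ 936.4 mm.

662 × 936 mm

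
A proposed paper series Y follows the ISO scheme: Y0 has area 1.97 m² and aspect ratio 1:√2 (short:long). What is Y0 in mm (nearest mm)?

Let the short side be w mm. Then w · w√2 = 1.97 m² = 1,970,000 mm².
w² = 1,970,000/√2, so w ≈ 1180.3 mm; long side = w√2 ≈ 1669.1 mm.

1180 × 1669 mm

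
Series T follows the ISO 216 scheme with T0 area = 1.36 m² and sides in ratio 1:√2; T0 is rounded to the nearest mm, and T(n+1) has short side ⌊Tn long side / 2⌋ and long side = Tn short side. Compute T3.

Let T0's short side be w mm. w · w√2 = 1.36 m² = 1,360,000 mm², so w ≈ 980.6 mm and w√2 ≈ 1386.8 mm → T0 = 981 × 1387 mm.
T1: ⌊1387/2⌋ × 981 = 693 × 981 mm
T2: ⌊981/2⌋ × 693 = 490 × 693 mm
T3: ⌊693/2⌋ × 490 = 346 × 490 mm

346 × 490 mm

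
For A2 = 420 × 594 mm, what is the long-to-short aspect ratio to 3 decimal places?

594 / 420 = 1.414
Matches √2 ≈ 1.414 — the ISO 216 defining ratio.

1.414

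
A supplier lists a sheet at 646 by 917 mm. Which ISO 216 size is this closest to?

C1 (648 × 917 mm)

Aspect ratio 917/646 ≈ 1.420 — close to the ISO √2 ≈ 1.414.
In the C-series (envelope sizes, between A and B): C1 = 648 × 917 mm.
Off by 2 mm total — nearest standard size.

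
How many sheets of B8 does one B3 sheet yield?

Each ISO step halves the sheet: 1 × B3 → 2 × B4 → 4 × B5 → 8 × B6 → …
From B3 to B8 is 5 halving steps: 2^5 = 32.

32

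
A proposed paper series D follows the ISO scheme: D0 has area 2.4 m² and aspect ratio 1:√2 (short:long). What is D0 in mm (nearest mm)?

1303 × 1842 mm

Let the short side be w mm. Then w · w√2 = 2.4 m² = 2,400,000 mm².
w² = 2,400,000/√2, so w ≈ 1302.7 mm; long side = w√2 ≈ 1842.3 mm.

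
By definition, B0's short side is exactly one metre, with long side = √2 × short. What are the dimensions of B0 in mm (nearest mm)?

Short side = 1000 mm; long side = 1000√2 ≈ 1414.2 mm.

1000 × 1414 mm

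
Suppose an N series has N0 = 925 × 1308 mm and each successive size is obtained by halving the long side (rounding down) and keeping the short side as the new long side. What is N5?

N1: ⌊1308/2⌋ × 925 = 654 × 925 mm
N2: ⌊925/2⌋ × 654 = 462 × 654 mm
N3: ⌊654/2⌋ × 462 = 327 × 462 mm
N4: ⌊462/2⌋ × 327 = 231 × 327 mm
N5: ⌊327/2⌋ × 231 = 163 × 231 mm

163 × 231 mm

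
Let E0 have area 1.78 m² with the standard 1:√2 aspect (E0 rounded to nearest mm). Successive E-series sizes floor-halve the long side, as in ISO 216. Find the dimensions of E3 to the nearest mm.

Let E0's short side be w mm. w · w√2 = 1.78 m² = 1,780,000 mm², so w ≈ 1121.9 mm and w√2 ≈ 1586.6 mm → E0 = 1122 × 1587 mm.
E1: ⌊1587/2⌋ × 1122 = 793 × 1122 mm
E2: ⌊1122/2⌋ × 793 = 561 × 793 mm
E3: ⌊793/2⌋ × 561 = 396 × 561 mm

396 × 561 mm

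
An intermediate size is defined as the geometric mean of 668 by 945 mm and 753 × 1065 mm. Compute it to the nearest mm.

709 × 1003 mm

Short side: √(668 · 753) = √503004 ≈ 709.2 → 709 mm
Long side: √(945 · 1065) = √1006425 ≈ 1003.2 → 1003 mm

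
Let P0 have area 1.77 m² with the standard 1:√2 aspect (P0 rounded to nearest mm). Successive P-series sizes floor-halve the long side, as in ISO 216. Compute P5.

197 × 279 mm

Let P0's short side be w mm. w · w√2 = 1.77 m² = 1,770,000 mm², so w ≈ 1118.7 mm and w√2 ≈ 1582.1 mm → P0 = 1119 × 1582 mm.
P1: ⌊1582/2⌋ × 1119 = 791 × 1119 mm
P2: ⌊1119/2⌋ × 791 = 559 × 791 mm
P3: ⌊791/2⌋ × 559 = 395 × 559 mm
P4: ⌊559/2⌋ × 395 = 279 × 395 mm
P5: ⌊395/2⌋ × 279 = 197 × 279 mm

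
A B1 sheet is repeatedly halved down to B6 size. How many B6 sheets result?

32

Each ISO step halves the sheet: 1 × B1 → 2 × B2 → 4 × B3 → 8 × B4 → …
From B1 to B6 is 5 halving steps: 2^5 = 32.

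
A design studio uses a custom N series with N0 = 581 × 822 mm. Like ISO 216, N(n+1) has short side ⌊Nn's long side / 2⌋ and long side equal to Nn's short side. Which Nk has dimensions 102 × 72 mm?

N0: 581 × 822 mm
N1: 411 × 581 mm
N2: 290 × 411 mm
N3: 205 × 290 mm
N4: 145 × 205 mm
N5: 102 × 145 mm
N6: 72 × 102 mm
N7: 51 × 72 mm
→ matches N6.

N6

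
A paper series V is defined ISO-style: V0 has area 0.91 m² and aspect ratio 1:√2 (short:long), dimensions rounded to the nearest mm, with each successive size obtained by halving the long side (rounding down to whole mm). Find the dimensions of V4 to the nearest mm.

Let V0's short side be w mm. w · w√2 = 0.91 m² = 910,000 mm², so w ≈ 802.2 mm and w√2 ≈ 1134.4 mm → V0 = 802 × 1134 mm.
V1: ⌊1134/2⌋ × 802 = 567 × 802 mm
V2: ⌊802/2⌋ × 567 = 401 × 567 mm
V3: ⌊567/2⌋ × 401 = 283 × 401 mm
V4: ⌊401/2⌋ × 283 = 200 × 283 mm

200 × 283 mm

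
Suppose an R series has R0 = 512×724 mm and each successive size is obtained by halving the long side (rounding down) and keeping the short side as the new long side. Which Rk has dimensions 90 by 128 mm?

R5

R0: 512 × 724 mm
R1: 362 × 512 mm
R2: 256 × 362 mm
R3: 181 × 256 mm
R4: 128 × 181 mm
R5: 90 × 128 mm
R6: 64 × 90 mm
→ matches R5.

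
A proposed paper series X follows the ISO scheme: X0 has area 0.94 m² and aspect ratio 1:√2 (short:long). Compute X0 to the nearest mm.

Let the short side be w mm. Then w · w√2 = 0.94 m² = 940,000 mm².
w² = 940,000/√2, so w ≈ 815.3 mm; long side = w√2 ≈ 1153.0 mm.

815 × 1153 mm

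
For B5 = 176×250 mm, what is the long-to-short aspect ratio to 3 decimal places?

250 / 176 = 1.420
ISO 216 targets √2 ≈ 1.414; the +0.006 deviation is from mm rounding.

1.420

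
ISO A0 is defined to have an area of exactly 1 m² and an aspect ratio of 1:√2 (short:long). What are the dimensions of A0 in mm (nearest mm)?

841 × 1189 mm

Let the short side be w mm. Then the long side is w√2 and w · w√2 = 10⁶ mm².
w² = 10⁶/√2, so w = 1000 / 2^(1/4) ≈ 840.9 mm; long side = 1000 · 2^(1/4) ≈ 1189.2 mm.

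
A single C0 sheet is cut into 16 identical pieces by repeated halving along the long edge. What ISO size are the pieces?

C4

16 = 2^4, so 4 halving steps.
C0 → C1 → … → C4 after 4 steps.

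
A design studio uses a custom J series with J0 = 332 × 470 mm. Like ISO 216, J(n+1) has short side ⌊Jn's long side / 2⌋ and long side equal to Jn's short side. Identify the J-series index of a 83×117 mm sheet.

J0: 332 × 470 mm
J1: 235 × 332 mm
J2: 166 × 235 mm
J3: 117 × 166 mm
J4: 83 × 117 mm
J5: 58 × 83 mm
→ matches J4.

J4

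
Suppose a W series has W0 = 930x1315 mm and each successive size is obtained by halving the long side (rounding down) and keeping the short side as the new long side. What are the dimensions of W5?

164 × 232 mm

W1: ⌊1315/2⌋ × 930 = 657 × 930 mm
W2: ⌊930/2⌋ × 657 = 465 × 657 mm
W3: ⌊657/2⌋ × 465 = 328 × 465 mm
W4: ⌊465/2⌋ × 328 = 232 × 328 mm
W5: ⌊328/2⌋ × 232 = 164 × 232 mm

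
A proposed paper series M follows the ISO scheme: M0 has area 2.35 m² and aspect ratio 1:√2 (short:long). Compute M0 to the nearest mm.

Let the short side be w mm. Then w · w√2 = 2.35 m² = 2,350,000 mm².
w² = 2,350,000/√2, so w ≈ 1289.1 mm; long side = w√2 ≈ 1823.0 mm.

1289 × 1823 mm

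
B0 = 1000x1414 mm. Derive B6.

B1: ⌊1414/2⌋ × 1000 = 707 × 1000 mm
B2: ⌊1000/2⌋ × 707 = 500 × 707 mm
B3: ⌊707/2⌋ × 500 = 353 × 500 mm
B4: ⌊500/2⌋ × 353 = 250 × 353 mm
B5: ⌊353/2⌋ × 250 = 176 × 250 mm
B6: ⌊250/2⌋ × 176 = 125 × 176 mm

125 × 176 mm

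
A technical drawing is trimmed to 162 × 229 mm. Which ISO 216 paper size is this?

Aspect ratio 229/162 ≈ 1.414 — close to the ISO √2 ≈ 1.414.
In the C-series (envelope sizes, between A and B): C5 = 162 × 229 mm.

C5 (162 × 229 mm)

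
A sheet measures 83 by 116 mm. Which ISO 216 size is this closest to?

Aspect ratio 116/83 ≈ 1.398 (ISO target is √2 ≈ 1.414).
In the C-series (envelope sizes, between A and B): C7 = 81 × 114 mm.
Off by 4 mm total — nearest standard size.

C7 (81 × 114 mm)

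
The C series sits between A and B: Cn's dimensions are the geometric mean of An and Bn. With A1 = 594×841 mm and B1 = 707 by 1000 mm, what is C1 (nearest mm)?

Short side: √(594 · 707) = √419958 ≈ 648.0 → 648 mm
Long side: √(841 · 1000) = √841000 ≈ 917.1 → 917 mm

648 × 917 mm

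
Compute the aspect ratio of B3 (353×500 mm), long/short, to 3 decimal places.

500 / 353 = 1.416
ISO 216 targets √2 ≈ 1.414; the +0.002 deviation is from mm rounding.

1.416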